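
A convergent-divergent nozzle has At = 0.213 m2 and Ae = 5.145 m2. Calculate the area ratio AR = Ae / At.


AR = 5.145 / 0.213 = 24.2

24.2


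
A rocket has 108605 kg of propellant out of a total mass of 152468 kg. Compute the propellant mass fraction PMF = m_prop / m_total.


PMF = 108605 / 152468 = 0.712

0.712


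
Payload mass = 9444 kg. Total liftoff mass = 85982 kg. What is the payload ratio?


PR = 9444 / 85982 = 0.1098

0.1098


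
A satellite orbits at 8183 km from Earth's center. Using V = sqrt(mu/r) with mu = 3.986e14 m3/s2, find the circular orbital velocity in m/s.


V = sqrt(3.986e14 / 8183000) = 6979 m/s

6979 m/s


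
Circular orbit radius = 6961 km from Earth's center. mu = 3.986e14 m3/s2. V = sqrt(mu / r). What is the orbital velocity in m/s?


V = sqrt(3.986e14 / 6961000) = 7567 m/s

7567 m/s


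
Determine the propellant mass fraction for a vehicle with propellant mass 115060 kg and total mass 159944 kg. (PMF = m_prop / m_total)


PMF = 115060 / 159944 = 0.719

0.719


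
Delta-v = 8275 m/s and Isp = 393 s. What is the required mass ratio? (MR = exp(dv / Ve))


Ve = 393 * 9.81 = 3855.33 m/s
MR = exp(8275 / 3855.33) = 8.554

8.554


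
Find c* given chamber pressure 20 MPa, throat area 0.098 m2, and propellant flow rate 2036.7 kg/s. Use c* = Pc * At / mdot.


c* = 20e6 * 0.098 / 2036.7 = 962 m/s

962 m/s


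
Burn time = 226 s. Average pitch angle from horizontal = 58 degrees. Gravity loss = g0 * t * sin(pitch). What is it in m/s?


GL = 9.81 * 226 * sin(58 deg) = 1880 m/s

1880 m/s


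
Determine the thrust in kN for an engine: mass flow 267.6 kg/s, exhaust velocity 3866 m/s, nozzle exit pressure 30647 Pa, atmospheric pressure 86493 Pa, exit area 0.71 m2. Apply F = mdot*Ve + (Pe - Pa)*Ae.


F = 267.6 * 3866 + (30647 - 86493) * 0.71 = 994891.0 N = 994.9 kN

994.9 kN


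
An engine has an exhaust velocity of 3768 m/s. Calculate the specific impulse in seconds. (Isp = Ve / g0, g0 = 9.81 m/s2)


Isp = Ve / g0 = 3768 / 9.81 = 384.1 s

384.1 s


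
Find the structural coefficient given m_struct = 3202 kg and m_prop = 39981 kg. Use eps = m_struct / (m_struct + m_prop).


eps = 3202 / (3202 + 39981) = 0.0741

0.0741


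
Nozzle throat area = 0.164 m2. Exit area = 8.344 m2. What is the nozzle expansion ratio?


AR = 8.344 / 0.164 = 50.9

50.9


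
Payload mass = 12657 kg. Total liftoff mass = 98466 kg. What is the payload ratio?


PR = 12657 / 98466 = 0.1285

0.1285


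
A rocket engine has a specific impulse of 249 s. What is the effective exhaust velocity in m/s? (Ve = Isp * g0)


Ve = Isp * g0 = 249 * 9.81 = 2442.7 m/s

2442.7 m/s


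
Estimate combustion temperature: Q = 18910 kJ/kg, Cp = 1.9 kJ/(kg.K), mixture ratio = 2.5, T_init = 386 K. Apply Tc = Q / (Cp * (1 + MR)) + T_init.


Tc = 18910 / (1.9 * (1 + 2.5)) + 386 = 3230 K

3230 K


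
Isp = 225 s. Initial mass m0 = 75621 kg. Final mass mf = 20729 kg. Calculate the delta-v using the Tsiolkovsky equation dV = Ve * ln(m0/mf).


Ve = 225 * 9.81 = 2207.25 m/s
dV = 2207.25 * ln(75621/20729) = 2857 m/s

2857 m/s


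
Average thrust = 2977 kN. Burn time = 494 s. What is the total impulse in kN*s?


It = 2977 * 494 = 1470638 kN*s

1470638 kN*s


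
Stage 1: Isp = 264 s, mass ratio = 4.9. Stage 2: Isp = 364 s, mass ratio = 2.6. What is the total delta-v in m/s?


dV1 = 264 * 9.81 * ln(4.9) = 4115.9 m/s
dV2 = 364 * 9.81 * ln(2.6) = 3412.0 m/s
Total dV = 4115.9 + 3412.0 = 7527.9 m/s ~ 7528 m/s

7528 m/s


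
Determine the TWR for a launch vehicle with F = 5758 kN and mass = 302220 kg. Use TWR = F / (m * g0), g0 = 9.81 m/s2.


TWR = 5758000 / (302220 * 9.81) = 1.94

1.94


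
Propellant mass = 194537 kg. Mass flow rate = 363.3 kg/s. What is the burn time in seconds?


tb = 194537 / 363.3 = 535.5 s

535.5 s


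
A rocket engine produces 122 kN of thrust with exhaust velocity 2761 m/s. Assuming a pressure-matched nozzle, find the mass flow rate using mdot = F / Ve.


mdot = F / Ve = 122000 / 2761 = 44.2 kg/s

44.2 kg/s


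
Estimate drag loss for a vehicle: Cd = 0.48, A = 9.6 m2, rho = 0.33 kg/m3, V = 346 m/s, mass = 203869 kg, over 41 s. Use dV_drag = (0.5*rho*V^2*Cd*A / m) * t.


D = 0.5 * 0.33 * 346^2 * 0.48 * 9.6 = 91022.47 N
a = 91022.47 / 203869 = 0.4465 m/s2
dV = 0.4465 * 41 = 18.3 m/s

18.3 m/s


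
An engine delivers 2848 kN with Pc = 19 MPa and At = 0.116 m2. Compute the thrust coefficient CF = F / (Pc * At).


CF = 2848000 / (19e6 * 0.116) = 1.29

1.29


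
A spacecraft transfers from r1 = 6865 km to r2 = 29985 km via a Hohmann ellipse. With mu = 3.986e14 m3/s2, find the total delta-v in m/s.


V1 = sqrt(mu/r1) = 7619.88 m/s
dV1 = V1*(sqrt(2*r2/(r1+r2)) - 1) = 2100.8 m/s
V2 = sqrt(mu/r2) = 3646.0 m/s
dV2 = V2*(1 - sqrt(2*r1/(r1+r2))) = 1420.47 m/s
Total dV = 3521 m/s

3521 m/s


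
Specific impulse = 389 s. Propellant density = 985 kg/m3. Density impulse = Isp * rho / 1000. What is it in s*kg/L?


rho*Isp = 389 * 985 / 1000 = 383 s*kg/L

383 s*kg/L


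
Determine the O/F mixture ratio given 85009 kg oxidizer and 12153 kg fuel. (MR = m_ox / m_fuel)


MR = 85009 / 12153 = 6.99

6.99


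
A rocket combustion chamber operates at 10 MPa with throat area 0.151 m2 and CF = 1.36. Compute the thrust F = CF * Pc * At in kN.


F = 1.36 * 10e6 * 0.151 = 2.0536e+06 N = 2053.6 kN

2053.6 kN


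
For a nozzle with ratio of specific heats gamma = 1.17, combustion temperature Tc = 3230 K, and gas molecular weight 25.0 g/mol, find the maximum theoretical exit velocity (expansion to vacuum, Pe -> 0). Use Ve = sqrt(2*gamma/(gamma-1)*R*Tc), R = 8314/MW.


R = 8314 / 25.0 = 332.56 J/(kg.K)
Ve = sqrt(2 * 1.17 / (1.17 - 1) * 332.56 * 3230) = 3845 m/s

3845 m/s


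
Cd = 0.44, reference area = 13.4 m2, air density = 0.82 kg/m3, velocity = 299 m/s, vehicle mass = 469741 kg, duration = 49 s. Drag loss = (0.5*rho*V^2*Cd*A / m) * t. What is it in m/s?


D = 0.5 * 0.82 * 299^2 * 0.44 * 13.4 = 216114.4 N
a = 216114.4 / 469741 = 0.4601 m/s2
dV = 0.4601 * 49 = 22.5 m/s

22.5 m/s


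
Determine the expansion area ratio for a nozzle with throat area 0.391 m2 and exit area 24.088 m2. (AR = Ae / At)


AR = 24.088 / 0.391 = 61.6

61.6


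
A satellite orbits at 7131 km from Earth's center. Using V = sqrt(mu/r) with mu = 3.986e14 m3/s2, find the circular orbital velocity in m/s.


V = sqrt(3.986e14 / 7131000) = 7476 m/s

7476 m/s


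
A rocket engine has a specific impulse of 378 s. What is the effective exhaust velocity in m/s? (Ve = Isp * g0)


Ve = Isp * g0 = 378 * 9.81 = 3708.2 m/s

3708.2 m/s


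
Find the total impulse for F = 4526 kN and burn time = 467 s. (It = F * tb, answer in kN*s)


It = 4526 * 467 = 2113642 kN*s

2113642 kN*s


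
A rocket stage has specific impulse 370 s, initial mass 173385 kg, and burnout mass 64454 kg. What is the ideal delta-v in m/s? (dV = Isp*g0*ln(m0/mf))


Ve = 370 * 9.81 = 3629.7 m/s
dV = 3629.7 * ln(173385/64454) = 3592 m/s

3592 m/s


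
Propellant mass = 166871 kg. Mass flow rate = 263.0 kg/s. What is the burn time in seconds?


tb = 166871 / 263.0 = 634.5 s

634.5 s


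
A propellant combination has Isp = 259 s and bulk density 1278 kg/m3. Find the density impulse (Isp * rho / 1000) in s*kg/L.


rho*Isp = 259 * 1278 / 1000 = 331 s*kg/L

331 s*kg/L


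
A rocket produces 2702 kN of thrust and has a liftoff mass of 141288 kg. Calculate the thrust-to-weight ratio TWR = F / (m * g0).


TWR = 2702000 / (141288 * 9.81) = 1.95

1.95


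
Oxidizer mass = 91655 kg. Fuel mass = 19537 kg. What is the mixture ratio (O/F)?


MR = 91655 / 19537 = 4.69

4.69


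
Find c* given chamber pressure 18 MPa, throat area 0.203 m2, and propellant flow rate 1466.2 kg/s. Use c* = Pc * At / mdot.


c* = 18e6 * 0.203 / 1466.2 = 2492 m/s

2492 m/s


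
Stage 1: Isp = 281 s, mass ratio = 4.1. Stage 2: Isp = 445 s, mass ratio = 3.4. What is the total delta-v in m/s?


dV1 = 281 * 9.81 * ln(4.1) = 3889.5 m/s
dV2 = 445 * 9.81 * ln(3.4) = 5342.3 m/s
Total dV = 3889.5 + 5342.3 = 9231.8 m/s ~ 9232 m/s

9232 m/s


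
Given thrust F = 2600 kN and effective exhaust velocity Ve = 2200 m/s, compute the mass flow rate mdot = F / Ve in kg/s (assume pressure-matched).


mdot = F / Ve = 2600000 / 2200 = 1181.8 kg/s

1181.8 kg/s


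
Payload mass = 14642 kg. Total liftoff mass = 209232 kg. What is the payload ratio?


PR = 14642 / 209232 = 0.07

0.07


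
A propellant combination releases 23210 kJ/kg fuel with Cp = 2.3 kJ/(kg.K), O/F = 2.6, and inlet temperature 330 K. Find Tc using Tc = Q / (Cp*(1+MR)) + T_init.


Tc = 23210 / (2.3 * (1 + 2.6)) + 330 = 3133 K

3133 K


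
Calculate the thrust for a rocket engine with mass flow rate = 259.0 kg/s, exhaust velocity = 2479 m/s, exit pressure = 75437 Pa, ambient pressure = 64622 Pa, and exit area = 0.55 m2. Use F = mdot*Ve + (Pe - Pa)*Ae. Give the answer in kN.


F = 259.0 * 2479 + (75437 - 64622) * 0.55 = 648009.0 N = 648.0 kN

648.0 kN


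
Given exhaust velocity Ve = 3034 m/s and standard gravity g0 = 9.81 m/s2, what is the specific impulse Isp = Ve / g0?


Isp = Ve / g0 = 3034 / 9.81 = 309.3 s

309.3 s


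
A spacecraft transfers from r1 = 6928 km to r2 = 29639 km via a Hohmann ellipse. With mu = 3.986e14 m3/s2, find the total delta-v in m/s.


V1 = sqrt(mu/r1) = 7585.16 m/s
dV1 = V1*(sqrt(2*r2/(r1+r2)) - 1) = 2072.39 m/s
V2 = sqrt(mu/r2) = 3667.22 m/s
dV2 = V2*(1 - sqrt(2*r1/(r1+r2))) = 1409.81 m/s
Total dV = 3482 m/s

3482 m/s


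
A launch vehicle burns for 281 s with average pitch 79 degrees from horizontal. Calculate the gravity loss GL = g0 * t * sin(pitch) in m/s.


GL = 9.81 * 281 * sin(79 deg) = 2706 m/s

2706 m/s


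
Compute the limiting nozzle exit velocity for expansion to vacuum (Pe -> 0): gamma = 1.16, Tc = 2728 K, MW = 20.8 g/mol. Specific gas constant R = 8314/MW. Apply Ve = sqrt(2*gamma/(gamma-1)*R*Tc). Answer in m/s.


R = 8314 / 20.8 = 399.71 J/(kg.K)
Ve = sqrt(2 * 1.16 / (1.16 - 1) * 399.71 * 2728) = 3976 m/s

3976 m/s


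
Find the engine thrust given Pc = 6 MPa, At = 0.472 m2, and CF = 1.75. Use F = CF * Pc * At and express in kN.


F = 1.75 * 6e6 * 0.472 = 4.9560e+06 N = 4956.0 kN

4956.0 kN


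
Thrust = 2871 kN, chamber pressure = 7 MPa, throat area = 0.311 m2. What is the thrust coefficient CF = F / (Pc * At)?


CF = 2871000 / (7e6 * 0.311) = 1.32

1.32


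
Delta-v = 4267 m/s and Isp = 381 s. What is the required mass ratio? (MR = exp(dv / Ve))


Ve = 381 * 9.81 = 3737.61 m/s
MR = exp(4267 / 3737.61) = 3.132

3.132


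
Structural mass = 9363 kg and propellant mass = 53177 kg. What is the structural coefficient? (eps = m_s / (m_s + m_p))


eps = 9363 / (9363 + 53177) = 0.1497

0.1497


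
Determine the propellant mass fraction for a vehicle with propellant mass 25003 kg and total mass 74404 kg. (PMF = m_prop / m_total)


PMF = 25003 / 74404 = 0.336

0.336


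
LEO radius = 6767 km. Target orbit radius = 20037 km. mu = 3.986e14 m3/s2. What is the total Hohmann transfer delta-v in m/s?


V1 = sqrt(mu/r1) = 7674.86 m/s
dV1 = V1*(sqrt(2*r2/(r1+r2)) - 1) = 1709.44 m/s
V2 = sqrt(mu/r2) = 4460.18 m/s
dV2 = V2*(1 - sqrt(2*r1/(r1+r2))) = 1290.86 m/s
Total dV = 3000 m/s

3000 m/s


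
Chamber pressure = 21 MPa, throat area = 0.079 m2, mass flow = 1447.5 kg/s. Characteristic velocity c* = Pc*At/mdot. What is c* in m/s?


c* = 21e6 * 0.079 / 1447.5 = 1146 m/s

1146 m/s


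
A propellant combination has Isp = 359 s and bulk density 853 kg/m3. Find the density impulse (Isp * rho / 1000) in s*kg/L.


rho*Isp = 359 * 853 / 1000 = 306 s*kg/L

306 s*kg/L


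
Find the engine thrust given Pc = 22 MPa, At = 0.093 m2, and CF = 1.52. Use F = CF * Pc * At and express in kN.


F = 1.52 * 22e6 * 0.093 = 3.1099e+06 N = 3109.9 kN

3109.9 kN


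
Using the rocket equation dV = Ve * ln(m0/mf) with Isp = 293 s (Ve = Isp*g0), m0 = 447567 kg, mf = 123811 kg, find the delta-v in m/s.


Ve = 293 * 9.81 = 2874.33 m/s
dV = 2874.33 * ln(447567/123811) = 3694 m/s

3694 m/s


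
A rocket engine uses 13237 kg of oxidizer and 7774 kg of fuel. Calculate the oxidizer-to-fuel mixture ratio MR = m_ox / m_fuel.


MR = 13237 / 7774 = 1.7

1.7


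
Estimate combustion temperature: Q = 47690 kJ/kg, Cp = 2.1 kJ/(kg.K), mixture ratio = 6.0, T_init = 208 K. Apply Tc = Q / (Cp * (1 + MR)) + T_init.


Tc = 47690 / (2.1 * (1 + 6.0)) + 208 = 3452 K

3452 K


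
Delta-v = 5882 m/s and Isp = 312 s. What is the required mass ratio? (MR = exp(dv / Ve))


Ve = 312 * 9.81 = 3060.72 m/s
MR = exp(5882 / 3060.72) = 6.833

6.833


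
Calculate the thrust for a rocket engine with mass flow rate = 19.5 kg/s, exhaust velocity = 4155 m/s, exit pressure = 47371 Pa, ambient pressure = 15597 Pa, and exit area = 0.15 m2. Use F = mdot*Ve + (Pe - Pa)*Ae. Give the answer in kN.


F = 19.5 * 4155 + (47371 - 15597) * 0.15 = 85789.0 N = 85.8 kN

85.8 kN


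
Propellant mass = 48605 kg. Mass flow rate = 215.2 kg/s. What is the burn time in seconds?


tb = 48605 / 215.2 = 225.9 s

225.9 s


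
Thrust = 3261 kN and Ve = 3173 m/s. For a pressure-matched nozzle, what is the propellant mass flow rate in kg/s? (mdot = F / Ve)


mdot = F / Ve = 3261000 / 3173 = 1027.7 kg/s

1027.7 kg/s


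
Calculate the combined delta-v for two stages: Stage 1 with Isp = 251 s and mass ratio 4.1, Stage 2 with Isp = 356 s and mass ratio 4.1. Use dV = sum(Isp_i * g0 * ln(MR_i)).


dV1 = 251 * 9.81 * ln(4.1) = 3474.3 m/s
dV2 = 356 * 9.81 * ln(4.1) = 4927.7 m/s
Total dV = 3474.3 + 4927.7 = 8402.0 m/s ~ 8402 m/s

8402 m/s


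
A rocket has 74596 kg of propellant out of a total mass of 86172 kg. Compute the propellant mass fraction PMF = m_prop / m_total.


PMF = 74596 / 86172 = 0.866

0.866


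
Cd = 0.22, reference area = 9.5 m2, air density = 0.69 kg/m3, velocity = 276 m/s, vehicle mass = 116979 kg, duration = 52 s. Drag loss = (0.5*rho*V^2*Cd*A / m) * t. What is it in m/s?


D = 0.5 * 0.69 * 276^2 * 0.22 * 9.5 = 54926.7 N
a = 54926.7 / 116979 = 0.4695 m/s2
dV = 0.4695 * 52 = 24.4 m/s

24.4 m/s


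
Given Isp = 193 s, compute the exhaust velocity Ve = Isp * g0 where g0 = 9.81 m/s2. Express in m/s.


Ve = Isp * g0 = 193 * 9.81 = 1893.3 m/s

1893.3 m/s


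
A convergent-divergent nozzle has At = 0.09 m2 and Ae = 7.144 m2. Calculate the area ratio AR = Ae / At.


AR = 7.144 / 0.09 = 79.4

79.4


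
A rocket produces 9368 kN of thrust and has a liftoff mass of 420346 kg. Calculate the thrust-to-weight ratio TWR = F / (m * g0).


TWR = 9368000 / (420346 * 9.81) = 2.27

2.27


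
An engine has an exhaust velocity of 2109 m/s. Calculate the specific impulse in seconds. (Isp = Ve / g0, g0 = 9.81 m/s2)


Isp = Ve / g0 = 2109 / 9.81 = 215.0 s

215.0 s


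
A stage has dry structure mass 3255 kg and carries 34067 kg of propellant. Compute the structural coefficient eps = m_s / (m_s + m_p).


eps = 3255 / (3255 + 34067) = 0.0872

0.0872


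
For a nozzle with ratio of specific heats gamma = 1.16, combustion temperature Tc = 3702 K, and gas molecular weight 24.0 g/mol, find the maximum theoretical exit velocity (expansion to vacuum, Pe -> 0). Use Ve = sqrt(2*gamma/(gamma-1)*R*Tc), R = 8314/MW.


R = 8314 / 24.0 = 346.42 J/(kg.K)
Ve = sqrt(2 * 1.16 / (1.16 - 1) * 346.42 * 3702) = 4312 m/s

4312 m/s


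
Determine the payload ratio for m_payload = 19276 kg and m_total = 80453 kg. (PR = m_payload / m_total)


PR = 19276 / 80453 = 0.2396

0.2396


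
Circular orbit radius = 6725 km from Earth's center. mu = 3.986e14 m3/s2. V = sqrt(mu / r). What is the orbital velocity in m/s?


V = sqrt(3.986e14 / 6725000) = 7699 m/s

7699 m/s


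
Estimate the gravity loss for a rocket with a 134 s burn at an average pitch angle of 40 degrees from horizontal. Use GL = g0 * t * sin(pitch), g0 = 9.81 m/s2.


GL = 9.81 * 134 * sin(40 deg) = 845 m/s

845 m/s


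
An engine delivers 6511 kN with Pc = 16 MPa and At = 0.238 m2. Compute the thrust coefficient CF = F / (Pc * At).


CF = 6511000 / (16e6 * 0.238) = 1.71

1.71


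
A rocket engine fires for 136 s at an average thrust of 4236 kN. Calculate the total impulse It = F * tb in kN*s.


It = 4236 * 136 = 576096 kN*s

576096 kN*s


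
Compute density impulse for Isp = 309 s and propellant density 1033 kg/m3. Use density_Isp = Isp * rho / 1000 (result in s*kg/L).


rho*Isp = 309 * 1033 / 1000 = 319 s*kg/L

319 s*kg/L


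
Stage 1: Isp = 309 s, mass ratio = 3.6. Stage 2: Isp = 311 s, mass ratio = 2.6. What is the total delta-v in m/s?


dV1 = 309 * 9.81 * ln(3.6) = 3882.9 m/s
dV2 = 311 * 9.81 * ln(2.6) = 2915.2 m/s
Total dV = 3882.9 + 2915.2 = 6798.1 m/s ~ 6798 m/s

6798 m/s


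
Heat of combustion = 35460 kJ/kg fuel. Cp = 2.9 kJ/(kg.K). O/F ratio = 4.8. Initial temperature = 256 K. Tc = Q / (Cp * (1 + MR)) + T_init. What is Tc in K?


Tc = 35460 / (2.9 * (1 + 4.8)) + 256 = 2364 K

2364 K


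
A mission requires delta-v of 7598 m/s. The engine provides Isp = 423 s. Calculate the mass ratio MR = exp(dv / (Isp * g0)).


Ve = 423 * 9.81 = 4149.63 m/s
MR = exp(7598 / 4149.63) = 6.24

6.24


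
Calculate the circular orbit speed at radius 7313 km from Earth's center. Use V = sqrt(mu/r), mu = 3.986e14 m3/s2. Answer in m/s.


V = sqrt(3.986e14 / 7313000) = 7383 m/s

7383 m/s


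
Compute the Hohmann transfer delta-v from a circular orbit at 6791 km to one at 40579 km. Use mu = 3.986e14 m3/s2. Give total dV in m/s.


V1 = sqrt(mu/r1) = 7661.29 m/s
dV1 = V1*(sqrt(2*r2/(r1+r2)) - 1) = 2366.75 m/s
V2 = sqrt(mu/r2) = 3134.14 m/s
dV2 = V2*(1 - sqrt(2*r1/(r1+r2))) = 1455.92 m/s
Total dV = 3823 m/s

3823 m/s


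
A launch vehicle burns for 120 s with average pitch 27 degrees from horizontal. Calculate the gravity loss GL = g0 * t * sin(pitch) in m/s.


GL = 9.81 * 120 * sin(27 deg) = 534 m/s

534 m/s


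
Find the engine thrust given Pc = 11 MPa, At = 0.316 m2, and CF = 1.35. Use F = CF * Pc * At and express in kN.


F = 1.35 * 11e6 * 0.316 = 4.6926e+06 N = 4692.6 kN

4692.6 kN


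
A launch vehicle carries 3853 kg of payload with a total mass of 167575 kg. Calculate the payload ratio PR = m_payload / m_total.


PR = 3853 / 167575 = 0.023

0.023


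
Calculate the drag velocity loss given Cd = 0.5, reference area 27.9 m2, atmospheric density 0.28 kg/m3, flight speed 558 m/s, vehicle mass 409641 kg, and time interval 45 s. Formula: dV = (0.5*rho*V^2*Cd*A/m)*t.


D = 0.5 * 0.28 * 558^2 * 0.5 * 27.9 = 608093.89 N
a = 608093.89 / 409641 = 1.4845 m/s2
dV = 1.4845 * 45 = 66.8 m/s

66.8 m/s


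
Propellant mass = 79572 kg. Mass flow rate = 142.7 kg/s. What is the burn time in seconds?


tb = 79572 / 142.7 = 557.6 s

557.6 s


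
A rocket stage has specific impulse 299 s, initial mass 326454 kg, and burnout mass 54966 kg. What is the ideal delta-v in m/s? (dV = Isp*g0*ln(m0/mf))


Ve = 299 * 9.81 = 2933.19 m/s
dV = 2933.19 * ln(326454/54966) = 5226 m/s

5226 m/s


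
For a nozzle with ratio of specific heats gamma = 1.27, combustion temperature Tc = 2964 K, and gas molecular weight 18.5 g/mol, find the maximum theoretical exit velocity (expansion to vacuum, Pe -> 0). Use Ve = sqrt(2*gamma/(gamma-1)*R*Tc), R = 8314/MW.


R = 8314 / 18.5 = 449.41 J/(kg.K)
Ve = sqrt(2 * 1.27 / (1.27 - 1) * 449.41 * 2964) = 3540 m/s

3540 m/s


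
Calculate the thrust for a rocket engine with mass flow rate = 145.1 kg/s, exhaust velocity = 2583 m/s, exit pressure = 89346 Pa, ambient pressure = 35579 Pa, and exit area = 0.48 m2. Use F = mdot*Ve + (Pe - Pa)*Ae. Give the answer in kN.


F = 145.1 * 2583 + (89346 - 35579) * 0.48 = 400601.0 N = 400.6 kN

400.6 kN


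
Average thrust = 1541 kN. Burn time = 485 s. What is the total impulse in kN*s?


It = 1541 * 485 = 747385 kN*s

747385 kN*s


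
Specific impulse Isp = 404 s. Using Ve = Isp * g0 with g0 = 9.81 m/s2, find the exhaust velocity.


Ve = Isp * g0 = 404 * 9.81 = 3963.2 m/s

3963.2 m/s


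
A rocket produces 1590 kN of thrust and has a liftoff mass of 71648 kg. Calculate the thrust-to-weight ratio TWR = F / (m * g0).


TWR = 1590000 / (71648 * 9.81) = 2.26

2.26


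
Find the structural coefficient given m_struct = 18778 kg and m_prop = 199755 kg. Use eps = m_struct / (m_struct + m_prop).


eps = 18778 / (18778 + 199755) = 0.0859

0.0859


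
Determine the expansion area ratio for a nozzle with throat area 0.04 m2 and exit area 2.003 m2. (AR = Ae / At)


AR = 2.003 / 0.04 = 50.1

50.1


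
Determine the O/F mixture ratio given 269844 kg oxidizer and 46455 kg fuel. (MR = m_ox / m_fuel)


MR = 269844 / 46455 = 5.81

5.81


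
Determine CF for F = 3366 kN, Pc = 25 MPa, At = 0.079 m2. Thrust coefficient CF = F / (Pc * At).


CF = 3366000 / (25e6 * 0.079) = 1.7

1.7


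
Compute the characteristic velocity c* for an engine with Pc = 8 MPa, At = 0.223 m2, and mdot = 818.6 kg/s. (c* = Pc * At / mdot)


c* = 8e6 * 0.223 / 818.6 = 2179 m/s

2179 m/s


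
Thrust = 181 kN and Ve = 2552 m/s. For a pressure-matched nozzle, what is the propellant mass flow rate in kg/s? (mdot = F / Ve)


mdot = F / Ve = 181000 / 2552 = 70.9 kg/s

70.9 kg/s


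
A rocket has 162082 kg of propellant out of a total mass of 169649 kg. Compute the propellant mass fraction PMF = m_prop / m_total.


PMF = 162082 / 169649 = 0.955

0.955


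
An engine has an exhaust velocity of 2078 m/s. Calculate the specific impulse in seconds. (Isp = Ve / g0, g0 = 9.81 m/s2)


Isp = Ve / g0 = 2078 / 9.81 = 211.8 s

211.8 s


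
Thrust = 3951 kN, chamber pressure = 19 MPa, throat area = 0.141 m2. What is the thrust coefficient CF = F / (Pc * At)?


CF = 3951000 / (19e6 * 0.141) = 1.47

1.47


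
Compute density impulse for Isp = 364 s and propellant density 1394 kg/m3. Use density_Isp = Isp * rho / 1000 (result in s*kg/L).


rho*Isp = 364 * 1394 / 1000 = 507 s*kg/L

507 s*kg/L


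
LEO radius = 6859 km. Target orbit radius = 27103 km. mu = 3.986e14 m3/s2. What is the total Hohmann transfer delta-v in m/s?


V1 = sqrt(mu/r1) = 7623.22 m/s
dV1 = V1*(sqrt(2*r2/(r1+r2)) - 1) = 2007.65 m/s
V2 = sqrt(mu/r2) = 3834.95 m/s
dV2 = V2*(1 - sqrt(2*r1/(r1+r2))) = 1397.65 m/s
Total dV = 3405 m/s

3405 m/s


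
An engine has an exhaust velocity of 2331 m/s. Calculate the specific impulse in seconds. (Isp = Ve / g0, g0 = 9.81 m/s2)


Isp = Ve / g0 = 2331 / 9.81 = 237.6 s

237.6 s


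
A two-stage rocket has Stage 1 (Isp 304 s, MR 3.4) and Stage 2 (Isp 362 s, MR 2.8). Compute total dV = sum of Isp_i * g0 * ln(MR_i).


dV1 = 304 * 9.81 * ln(3.4) = 3649.6 m/s
dV2 = 362 * 9.81 * ln(2.8) = 3656.4 m/s
Total dV = 3649.6 + 3656.4 = 7306.0 m/s ~ 7306 m/s

7306 m/s


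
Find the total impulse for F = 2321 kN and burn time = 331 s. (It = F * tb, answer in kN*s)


It = 2321 * 331 = 768251 kN*s

768251 kN*s


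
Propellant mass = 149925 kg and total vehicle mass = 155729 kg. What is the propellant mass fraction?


PMF = 149925 / 155729 = 0.963

0.963


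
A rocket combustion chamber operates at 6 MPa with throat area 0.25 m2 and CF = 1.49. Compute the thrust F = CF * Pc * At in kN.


F = 1.49 * 6e6 * 0.25 = 2.2350e+06 N = 2235.0 kN

2235.0 kN


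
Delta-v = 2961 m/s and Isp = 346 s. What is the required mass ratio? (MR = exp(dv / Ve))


Ve = 346 * 9.81 = 3394.26 m/s
MR = exp(2961 / 3394.26) = 2.393

2.393


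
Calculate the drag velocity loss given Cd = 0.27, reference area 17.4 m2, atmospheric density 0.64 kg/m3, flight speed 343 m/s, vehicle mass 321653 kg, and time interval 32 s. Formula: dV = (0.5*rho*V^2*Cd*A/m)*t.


D = 0.5 * 0.64 * 343^2 * 0.27 * 17.4 = 176868.8 N
a = 176868.8 / 321653 = 0.5499 m/s2
dV = 0.5499 * 32 = 17.6 m/s

17.6 m/s


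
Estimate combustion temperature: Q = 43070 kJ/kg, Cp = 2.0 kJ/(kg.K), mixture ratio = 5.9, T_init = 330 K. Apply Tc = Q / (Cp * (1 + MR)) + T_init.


Tc = 43070 / (2.0 * (1 + 5.9)) + 330 = 3451 K

3451 K


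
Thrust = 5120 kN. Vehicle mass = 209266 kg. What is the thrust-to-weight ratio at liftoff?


TWR = 5120000 / (209266 * 9.81) = 2.49

2.49


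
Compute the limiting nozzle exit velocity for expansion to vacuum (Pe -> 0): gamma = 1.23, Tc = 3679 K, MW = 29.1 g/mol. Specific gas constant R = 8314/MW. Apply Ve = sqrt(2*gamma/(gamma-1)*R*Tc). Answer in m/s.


R = 8314 / 29.1 = 285.7 J/(kg.K)
Ve = sqrt(2 * 1.23 / (1.23 - 1) * 285.7 * 3679) = 3353 m/s

3353 m/s


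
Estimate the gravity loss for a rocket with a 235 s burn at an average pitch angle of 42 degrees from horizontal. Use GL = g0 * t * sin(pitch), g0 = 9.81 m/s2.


GL = 9.81 * 235 * sin(42 deg) = 1543 m/s

1543 m/s


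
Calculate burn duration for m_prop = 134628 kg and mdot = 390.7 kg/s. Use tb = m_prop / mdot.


tb = 134628 / 390.7 = 344.6 s

344.6 s


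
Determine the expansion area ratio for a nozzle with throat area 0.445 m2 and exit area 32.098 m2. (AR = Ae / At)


AR = 32.098 / 0.445 = 72.1

72.1


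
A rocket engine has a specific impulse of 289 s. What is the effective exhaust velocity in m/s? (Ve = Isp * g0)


Ve = Isp * g0 = 289 * 9.81 = 2835.1 m/s

2835.1 m/s


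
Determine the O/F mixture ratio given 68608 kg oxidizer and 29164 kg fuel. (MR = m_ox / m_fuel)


MR = 68608 / 29164 = 2.35

2.35


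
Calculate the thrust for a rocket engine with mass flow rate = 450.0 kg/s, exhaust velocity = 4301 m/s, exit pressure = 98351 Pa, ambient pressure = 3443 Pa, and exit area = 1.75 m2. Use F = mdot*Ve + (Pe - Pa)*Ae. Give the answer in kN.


F = 450.0 * 4301 + (98351 - 3443) * 1.75 = 2.1015e+06 N = 2101.5 kN

2101.5 kN


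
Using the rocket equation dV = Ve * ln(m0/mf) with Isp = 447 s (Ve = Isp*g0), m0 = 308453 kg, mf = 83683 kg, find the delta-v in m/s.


Ve = 447 * 9.81 = 4385.07 m/s
dV = 4385.07 * ln(308453/83683) = 5720 m/s

5720 m/s


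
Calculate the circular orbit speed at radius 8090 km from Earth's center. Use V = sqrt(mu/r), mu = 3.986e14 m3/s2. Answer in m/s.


V = sqrt(3.986e14 / 8090000) = 7019 m/s

7019 m/s


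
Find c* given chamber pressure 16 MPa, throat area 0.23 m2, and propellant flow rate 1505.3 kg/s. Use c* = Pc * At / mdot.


c* = 16e6 * 0.23 / 1505.3 = 2445 m/s

2445 m/s


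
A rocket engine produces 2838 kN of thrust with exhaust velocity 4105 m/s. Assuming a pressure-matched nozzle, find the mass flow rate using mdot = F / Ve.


mdot = F / Ve = 2838000 / 4105 = 691.4 kg/s

691.4 kg/s


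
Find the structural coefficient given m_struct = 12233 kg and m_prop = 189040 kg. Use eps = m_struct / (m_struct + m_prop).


eps = 12233 / (12233 + 189040) = 0.0608

0.0608


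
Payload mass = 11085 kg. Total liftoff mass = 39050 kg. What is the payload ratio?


PR = 11085 / 39050 = 0.2839

0.2839


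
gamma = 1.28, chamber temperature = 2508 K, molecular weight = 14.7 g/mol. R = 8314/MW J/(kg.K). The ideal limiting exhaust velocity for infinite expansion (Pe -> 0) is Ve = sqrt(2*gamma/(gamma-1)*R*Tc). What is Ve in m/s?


R = 8314 / 14.7 = 565.58 J/(kg.K)
Ve = sqrt(2 * 1.28 / (1.28 - 1) * 565.58 * 2508) = 3601 m/s

3601 m/s


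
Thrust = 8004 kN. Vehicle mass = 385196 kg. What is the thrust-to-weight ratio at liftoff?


TWR = 8004000 / (385196 * 9.81) = 2.12

2.12


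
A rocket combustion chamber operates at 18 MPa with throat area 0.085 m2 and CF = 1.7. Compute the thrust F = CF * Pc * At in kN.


F = 1.7 * 18e6 * 0.085 = 2.6010e+06 N = 2601.0 kN

2601.0 kN


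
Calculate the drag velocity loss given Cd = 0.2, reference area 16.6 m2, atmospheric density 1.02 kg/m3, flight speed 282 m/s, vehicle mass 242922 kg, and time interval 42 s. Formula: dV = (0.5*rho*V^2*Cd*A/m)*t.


D = 0.5 * 1.02 * 282^2 * 0.2 * 16.6 = 134650.04 N
a = 134650.04 / 242922 = 0.5543 m/s2
dV = 0.5543 * 42 = 23.3 m/s

23.3 m/s


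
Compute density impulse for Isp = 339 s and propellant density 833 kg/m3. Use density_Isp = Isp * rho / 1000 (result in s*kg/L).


rho*Isp = 339 * 833 / 1000 = 282 s*kg/L

282 s*kg/L


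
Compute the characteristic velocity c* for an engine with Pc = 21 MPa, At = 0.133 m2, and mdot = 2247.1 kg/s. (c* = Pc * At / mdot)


c* = 21e6 * 0.133 / 2247.1 = 1243 m/s

1243 m/s


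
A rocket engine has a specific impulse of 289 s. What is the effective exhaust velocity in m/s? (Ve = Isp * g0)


Ve = Isp * g0 = 289 * 9.81 = 2835.1 m/s

2835.1 m/s


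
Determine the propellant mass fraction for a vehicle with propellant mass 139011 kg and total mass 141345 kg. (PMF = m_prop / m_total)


PMF = 139011 / 141345 = 0.983

0.983


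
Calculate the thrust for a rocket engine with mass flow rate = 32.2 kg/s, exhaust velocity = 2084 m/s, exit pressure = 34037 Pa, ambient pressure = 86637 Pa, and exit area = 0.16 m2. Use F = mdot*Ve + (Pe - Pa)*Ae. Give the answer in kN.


F = 32.2 * 2084 + (34037 - 86637) * 0.16 = 58689.0 N = 58.7 kN

58.7 kN


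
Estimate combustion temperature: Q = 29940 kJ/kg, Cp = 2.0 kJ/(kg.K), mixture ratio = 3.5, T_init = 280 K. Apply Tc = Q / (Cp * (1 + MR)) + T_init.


Tc = 29940 / (2.0 * (1 + 3.5)) + 280 = 3607 K

3607 K


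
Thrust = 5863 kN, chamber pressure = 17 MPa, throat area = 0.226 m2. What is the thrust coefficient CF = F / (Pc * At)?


CF = 5863000 / (17e6 * 0.226) = 1.53

1.53


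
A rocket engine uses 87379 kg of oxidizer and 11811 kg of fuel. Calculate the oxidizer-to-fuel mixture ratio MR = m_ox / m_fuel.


MR = 87379 / 11811 = 7.4

7.4


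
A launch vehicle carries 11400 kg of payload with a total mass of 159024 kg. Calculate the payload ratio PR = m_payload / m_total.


PR = 11400 / 159024 = 0.0717

0.0717


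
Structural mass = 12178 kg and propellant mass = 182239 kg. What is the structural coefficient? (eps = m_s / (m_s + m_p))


eps = 12178 / (12178 + 182239) = 0.0626

0.0626


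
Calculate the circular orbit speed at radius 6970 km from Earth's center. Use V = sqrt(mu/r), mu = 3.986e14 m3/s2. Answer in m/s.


V = sqrt(3.986e14 / 6970000) = 7562 m/s

7562 m/s


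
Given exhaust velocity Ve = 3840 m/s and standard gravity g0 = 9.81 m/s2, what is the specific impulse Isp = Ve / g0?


Isp = Ve / g0 = 3840 / 9.81 = 391.4 s

391.4 s


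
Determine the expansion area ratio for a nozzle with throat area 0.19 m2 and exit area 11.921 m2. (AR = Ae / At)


AR = 11.921 / 0.19 = 62.7

62.7


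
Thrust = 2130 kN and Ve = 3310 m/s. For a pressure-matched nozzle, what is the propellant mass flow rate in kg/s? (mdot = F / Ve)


mdot = F / Ve = 2130000 / 3310 = 643.5 kg/s

643.5 kg/s


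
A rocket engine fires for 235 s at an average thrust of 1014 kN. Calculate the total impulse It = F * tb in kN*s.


It = 1014 * 235 = 238290 kN*s

238290 kN*s


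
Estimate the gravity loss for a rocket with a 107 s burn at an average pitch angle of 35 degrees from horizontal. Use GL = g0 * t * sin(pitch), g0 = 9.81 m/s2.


GL = 9.81 * 107 * sin(35 deg) = 602 m/s

602 m/s


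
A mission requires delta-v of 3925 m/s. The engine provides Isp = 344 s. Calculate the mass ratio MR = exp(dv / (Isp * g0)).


Ve = 344 * 9.81 = 3374.64 m/s
MR = exp(3925 / 3374.64) = 3.2

3.2


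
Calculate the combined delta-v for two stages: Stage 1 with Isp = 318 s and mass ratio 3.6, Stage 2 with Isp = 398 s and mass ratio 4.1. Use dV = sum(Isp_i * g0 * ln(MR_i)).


dV1 = 318 * 9.81 * ln(3.6) = 3996.0 m/s
dV2 = 398 * 9.81 * ln(4.1) = 5509.0 m/s
Total dV = 3996.0 + 5509.0 = 9505.0 m/s ~ 9505 m/s

9505 m/s


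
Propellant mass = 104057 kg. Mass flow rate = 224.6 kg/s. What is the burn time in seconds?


tb = 104057 / 224.6 = 463.3 s

463.3 s


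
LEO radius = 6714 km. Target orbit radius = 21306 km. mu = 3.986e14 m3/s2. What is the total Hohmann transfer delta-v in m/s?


V1 = sqrt(mu/r1) = 7705.09 m/s
dV1 = V1*(sqrt(2*r2/(r1+r2)) - 1) = 1796.79 m/s
V2 = sqrt(mu/r2) = 4325.31 m/s
dV2 = V2*(1 - sqrt(2*r1/(r1+r2))) = 1331.06 m/s
Total dV = 3128 m/s

3128 m/s


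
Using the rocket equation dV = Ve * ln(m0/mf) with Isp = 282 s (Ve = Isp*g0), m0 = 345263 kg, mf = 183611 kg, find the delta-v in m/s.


Ve = 282 * 9.81 = 2766.42 m/s
dV = 2766.42 * ln(345263/183611) = 1747 m/s

1747 m/s


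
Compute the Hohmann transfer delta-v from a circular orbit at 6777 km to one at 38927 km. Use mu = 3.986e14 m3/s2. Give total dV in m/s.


V1 = sqrt(mu/r1) = 7669.2 m/s
dV1 = V1*(sqrt(2*r2/(r1+r2)) - 1) = 2340.32 m/s
V2 = sqrt(mu/r2) = 3199.95 m/s
dV2 = V2*(1 - sqrt(2*r1/(r1+r2))) = 1457.34 m/s
Total dV = 3798 m/s

3798 m/s


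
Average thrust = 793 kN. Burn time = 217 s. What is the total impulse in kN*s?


It = 793 * 217 = 172081 kN*s

172081 kN*s


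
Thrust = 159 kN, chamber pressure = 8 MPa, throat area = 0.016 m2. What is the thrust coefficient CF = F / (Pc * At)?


CF = 159000 / (8e6 * 0.016) = 1.24

1.24


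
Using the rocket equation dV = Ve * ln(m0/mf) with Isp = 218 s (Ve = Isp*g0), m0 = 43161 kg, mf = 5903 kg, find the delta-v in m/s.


Ve = 218 * 9.81 = 2138.58 m/s
dV = 2138.58 * ln(43161/5903) = 4255 m/s

4255 m/s


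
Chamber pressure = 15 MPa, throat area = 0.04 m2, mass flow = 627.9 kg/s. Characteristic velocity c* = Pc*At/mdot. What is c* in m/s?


c* = 15e6 * 0.04 / 627.9 = 956 m/s

956 m/s


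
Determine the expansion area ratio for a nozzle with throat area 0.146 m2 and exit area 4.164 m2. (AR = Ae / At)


AR = 4.164 / 0.146 = 28.5

28.5


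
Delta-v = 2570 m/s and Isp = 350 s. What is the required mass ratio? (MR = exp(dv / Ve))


Ve = 350 * 9.81 = 3433.5 m/s
MR = exp(2570 / 3433.5) = 2.114

2.114


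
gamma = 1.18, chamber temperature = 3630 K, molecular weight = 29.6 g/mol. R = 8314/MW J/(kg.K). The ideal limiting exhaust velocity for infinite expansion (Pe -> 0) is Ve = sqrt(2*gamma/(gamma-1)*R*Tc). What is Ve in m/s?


R = 8314 / 29.6 = 280.88 J/(kg.K)
Ve = sqrt(2 * 1.18 / (1.18 - 1) * 280.88 * 3630) = 3656 m/s

3656 m/s


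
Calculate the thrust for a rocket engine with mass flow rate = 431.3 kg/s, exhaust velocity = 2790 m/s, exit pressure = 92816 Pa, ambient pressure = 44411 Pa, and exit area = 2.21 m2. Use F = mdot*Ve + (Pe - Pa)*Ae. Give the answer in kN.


F = 431.3 * 2790 + (92816 - 44411) * 2.21 = 1.3103e+06 N = 1310.3 kN

1310.3 kN


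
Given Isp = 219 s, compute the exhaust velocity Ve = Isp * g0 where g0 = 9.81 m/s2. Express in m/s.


Ve = Isp * g0 = 219 * 9.81 = 2148.4 m/s

2148.4 m/s


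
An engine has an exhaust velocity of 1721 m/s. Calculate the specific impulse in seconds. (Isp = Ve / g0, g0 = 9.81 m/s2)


Isp = Ve / g0 = 1721 / 9.81 = 175.4 s

175.4 s


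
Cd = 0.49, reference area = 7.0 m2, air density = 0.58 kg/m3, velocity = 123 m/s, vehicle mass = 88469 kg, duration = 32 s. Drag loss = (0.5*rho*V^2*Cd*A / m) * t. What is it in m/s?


D = 0.5 * 0.58 * 123^2 * 0.49 * 7.0 = 15048.82 N
a = 15048.82 / 88469 = 0.1701 m/s2
dV = 0.1701 * 32 = 5.4 m/s

5.4 m/s


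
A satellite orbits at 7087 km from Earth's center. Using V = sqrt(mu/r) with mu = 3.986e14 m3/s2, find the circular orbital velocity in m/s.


V = sqrt(3.986e14 / 7087000) = 7500 m/s

7500 m/s


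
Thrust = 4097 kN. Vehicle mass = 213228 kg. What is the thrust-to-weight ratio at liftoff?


TWR = 4097000 / (213228 * 9.81) = 1.96

1.96


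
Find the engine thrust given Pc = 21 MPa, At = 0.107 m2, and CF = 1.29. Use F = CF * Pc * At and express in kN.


F = 1.29 * 21e6 * 0.107 = 2.8986e+06 N = 2898.6 kN

2898.6 kN


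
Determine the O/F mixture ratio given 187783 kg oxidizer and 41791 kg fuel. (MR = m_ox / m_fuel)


MR = 187783 / 41791 = 4.49

4.49


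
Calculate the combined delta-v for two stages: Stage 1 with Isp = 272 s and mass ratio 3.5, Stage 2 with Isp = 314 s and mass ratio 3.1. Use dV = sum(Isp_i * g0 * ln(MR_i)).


dV1 = 272 * 9.81 * ln(3.5) = 3342.8 m/s
dV2 = 314 * 9.81 * ln(3.1) = 3485.1 m/s
Total dV = 3342.8 + 3485.1 = 6827.9 m/s ~ 6828 m/s

6828 m/s


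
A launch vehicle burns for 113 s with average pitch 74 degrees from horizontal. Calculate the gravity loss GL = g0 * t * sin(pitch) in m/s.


GL = 9.81 * 113 * sin(74 deg) = 1066 m/s

1066 m/s


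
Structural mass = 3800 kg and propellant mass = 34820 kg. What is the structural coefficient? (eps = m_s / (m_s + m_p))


eps = 3800 / (3800 + 34820) = 0.0984

0.0984


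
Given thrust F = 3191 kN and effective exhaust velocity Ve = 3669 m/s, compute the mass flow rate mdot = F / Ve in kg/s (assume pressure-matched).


mdot = F / Ve = 3191000 / 3669 = 869.7 kg/s

869.7 kg/s


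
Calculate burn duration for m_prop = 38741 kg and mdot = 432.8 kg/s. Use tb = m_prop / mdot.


tb = 38741 / 432.8 = 89.5 s

89.5 s


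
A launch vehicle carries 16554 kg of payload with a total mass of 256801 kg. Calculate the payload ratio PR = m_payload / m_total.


PR = 16554 / 256801 = 0.0645

0.0645


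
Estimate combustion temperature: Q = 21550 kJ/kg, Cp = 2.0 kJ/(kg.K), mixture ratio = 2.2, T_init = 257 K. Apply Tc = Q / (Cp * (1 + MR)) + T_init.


Tc = 21550 / (2.0 * (1 + 2.2)) + 257 = 3624 K

3624 K


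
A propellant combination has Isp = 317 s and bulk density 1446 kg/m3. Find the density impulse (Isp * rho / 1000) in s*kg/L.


rho*Isp = 317 * 1446 / 1000 = 458 s*kg/L

458 s*kg/L


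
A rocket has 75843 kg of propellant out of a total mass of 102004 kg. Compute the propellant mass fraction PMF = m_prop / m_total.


PMF = 75843 / 102004 = 0.744

0.744


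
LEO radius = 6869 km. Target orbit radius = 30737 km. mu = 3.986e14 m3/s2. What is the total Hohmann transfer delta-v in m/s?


V1 = sqrt(mu/r1) = 7617.67 m/s
dV1 = V1*(sqrt(2*r2/(r1+r2)) - 1) = 2121.89 m/s
V2 = sqrt(mu/r2) = 3601.12 m/s
dV2 = V2*(1 - sqrt(2*r1/(r1+r2))) = 1424.56 m/s
Total dV = 3546 m/s

3546 m/s


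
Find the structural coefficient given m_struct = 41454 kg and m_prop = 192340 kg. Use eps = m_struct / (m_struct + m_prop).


eps = 41454 / (41454 + 192340) = 0.1773

0.1773


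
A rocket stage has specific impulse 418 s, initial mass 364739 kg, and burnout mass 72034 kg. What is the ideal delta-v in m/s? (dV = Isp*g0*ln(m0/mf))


Ve = 418 * 9.81 = 4100.58 m/s
dV = 4100.58 * ln(364739/72034) = 6651 m/s

6651 m/s


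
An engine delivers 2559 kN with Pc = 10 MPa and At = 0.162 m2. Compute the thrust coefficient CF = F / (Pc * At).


CF = 2559000 / (10e6 * 0.162) = 1.58

1.58


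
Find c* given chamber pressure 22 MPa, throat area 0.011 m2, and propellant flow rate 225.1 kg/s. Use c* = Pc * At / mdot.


c* = 22e6 * 0.011 / 225.1 = 1075 m/s

1075 m/s


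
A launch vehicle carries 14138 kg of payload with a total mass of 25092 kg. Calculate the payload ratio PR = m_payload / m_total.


PR = 14138 / 25092 = 0.5634

0.5634


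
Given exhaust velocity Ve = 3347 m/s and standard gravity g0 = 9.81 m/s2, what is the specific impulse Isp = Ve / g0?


Isp = Ve / g0 = 3347 / 9.81 = 341.2 s

341.2 s


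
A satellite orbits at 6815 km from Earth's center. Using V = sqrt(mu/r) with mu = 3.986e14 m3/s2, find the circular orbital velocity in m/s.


V = sqrt(3.986e14 / 6815000) = 7648 m/s

7648 m/s


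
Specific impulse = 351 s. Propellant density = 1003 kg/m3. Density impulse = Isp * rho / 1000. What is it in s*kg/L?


rho*Isp = 351 * 1003 / 1000 = 352 s*kg/L

352 s*kg/L


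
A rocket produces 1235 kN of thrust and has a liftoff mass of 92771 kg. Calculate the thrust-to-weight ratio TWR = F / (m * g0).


TWR = 1235000 / (92771 * 9.81) = 1.36

1.36


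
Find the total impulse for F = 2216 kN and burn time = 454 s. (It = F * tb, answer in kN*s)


It = 2216 * 454 = 1006064 kN*s

1006064 kN*s
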